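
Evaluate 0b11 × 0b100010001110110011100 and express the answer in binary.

0b1100110101100011010100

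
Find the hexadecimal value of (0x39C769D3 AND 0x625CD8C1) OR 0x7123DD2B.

0x39C769D3 AND 0x625CD8C1 = 0x204448C1.
Then OR with 0x7123DD2B.

0x7167DDEB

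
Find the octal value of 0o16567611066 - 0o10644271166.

0o5723317700

Subtract column by column in base 8:
  6-6 → 0
  6-6 → 0
  0-1 → 7 (borrow)
  1-1-1 → 7 (borrow)
  1-7-1 → 1 (borrow)
  6-2-1 → 3
  7-4 → 3
  6-4 → 2
  5-6 → 7 (borrow)
  6-0-1 → 5
  1-1 → 0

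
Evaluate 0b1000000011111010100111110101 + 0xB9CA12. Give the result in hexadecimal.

0x8C97407

0b1000000011111010100111110101 = 0x80FA9F5 in hexadecimal.
Add column by column in base 16, right to left:
  5+2 = 7
  F+1 = 0 carry 1
  9+A+1 = 4 carry 1
  A+C+1 = 7 carry 1
  F+9+1 = 9 carry 1
  0+B+1 = C
  8+0 = 8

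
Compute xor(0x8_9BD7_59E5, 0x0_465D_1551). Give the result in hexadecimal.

XOR each hex digit independently (no carries):
  8^0=8, 9^4=D, B^6=D, D^5=8, 7^D=A, 5^1=4, 9^5=C, E^5=B, 5^1=4

0x8DD8A4CB4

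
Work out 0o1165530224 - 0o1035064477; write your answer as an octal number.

0o130443525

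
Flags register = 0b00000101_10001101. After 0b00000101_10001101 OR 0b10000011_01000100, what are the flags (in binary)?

0b1000011111001101

OR bit by bit (1 where either bit is 1):
  0000010110001101
| 1000001101000100
= 1000011111001101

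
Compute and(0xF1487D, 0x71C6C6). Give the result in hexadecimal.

0x714044

AND each hex digit independently (no carries):
  F&7=7, 1&1=1, 4&C=4, 8&6=0, 7&C=4, D&6=4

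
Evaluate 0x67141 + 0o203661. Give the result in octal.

0x67141 = 0o1470501 in octal.
Add column by column in base 8, right to left:
  1+1 = 2
  0+6 = 6
  5+6 = 3 carry 1
  0+3+1 = 4
  7+0 = 7
  4+2 = 6
  1+0 = 1

0o1674362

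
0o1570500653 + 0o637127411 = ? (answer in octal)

0o2427630264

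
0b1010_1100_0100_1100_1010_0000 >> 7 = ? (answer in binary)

0b10101100010011001

Right shift by 7: drop the 7 least-significant bits.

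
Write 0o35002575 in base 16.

0x74057D

Each octal digit is 3 bits: 3=011 5=101 0=000 0=000 2=010 5=101 7=111 5=101.
Group the bits into nibbles: 0111 0100 0000 0101 0111 1101 → 74057D.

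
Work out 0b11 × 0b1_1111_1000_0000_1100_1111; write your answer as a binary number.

0b10111101000001001101101

Multiply each base-2 digit by 3, carrying:
  1×3 = 3 → write 1 carry 1
  1×3+1 = 4 → write 0 carry 2
  1×3+2 = 5 → write 1 carry 2
  1×3+2 = 5 → write 1 carry 2
  0×3+2 = 2 → write 0 carry 1
  0×3+1 = 1 → write 1
  1×3 = 3 → write 1 carry 1
  1×3+1 = 4 → write 0 carry 2
  0×3+2 = 2 → write 0 carry 1
  0×3+1 = 1 → write 1
  0×3 = 0 → write 0
  0×3 = 0 → write 0
  0×3 = 0 → write 0
  0×3 = 0 → write 0
  0×3 = 0 → write 0
  1×3 = 3 → write 1 carry 1
  1×3+1 = 4 → write 0 carry 2
  1×3+2 = 5 → write 1 carry 2
  1×3+2 = 5 → write 1 carry 2
  1×3+2 = 5 → write 1 carry 2
  1×3+2 = 5 → write 1 carry 2
  remaining carry: 10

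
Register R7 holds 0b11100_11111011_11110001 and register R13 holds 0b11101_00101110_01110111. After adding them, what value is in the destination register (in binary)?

0b1110100010101001101000

Add column by column in base 2, right to left:
  1+1 = 0 carry 1
  0+1+1 = 0 carry 1
  0+1+1 = 0 carry 1
  0+0+1 = 1
  1+1 = 0 carry 1
  1+1+1 = 1 carry 1
  1+1+1 = 1 carry 1
  1+0+1 = 0 carry 1
  1+0+1 = 0 carry 1
  1+1+1 = 1 carry 1
  0+1+1 = 0 carry 1
  1+1+1 = 1 carry 1
  1+0+1 = 0 carry 1
  1+1+1 = 1 carry 1
  1+0+1 = 0 carry 1
  1+0+1 = 0 carry 1
  0+1+1 = 0 carry 1
  0+0+1 = 1
  1+1 = 0 carry 1
  1+1+1 = 1 carry 1
  1+1+1 = 1 carry 1
  final carry 1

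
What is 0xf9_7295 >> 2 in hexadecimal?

2 bits is not a whole number of base-16 digits; in binary: 111110010111001010010101 >> 2 = 1111100101110010100101.

0x3e5ca5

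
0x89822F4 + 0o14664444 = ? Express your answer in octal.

0o1062706030

0x89822F4 = 0o1046021364 in octal.
Add column by column in base 8, right to left:
  4+4 = 0 carry 1
  6+4+1 = 3 carry 1
  3+4+1 = 0 carry 1
  1+4+1 = 6
  2+6 = 0 carry 1
  0+6+1 = 7
  6+4 = 2 carry 1
  4+1+1 = 6
  0+0 = 0
  1+0 = 1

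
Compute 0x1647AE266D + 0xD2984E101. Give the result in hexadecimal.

Add column by column in base 16, right to left:
  D+1 = E
  6+0 = 6
  6+1 = 7
  2+E = 0 carry 1
  E+4+1 = 3 carry 1
  A+8+1 = 3 carry 1
  7+9+1 = 1 carry 1
  4+2+1 = 7
  6+D = 3 carry 1
  1+0+1 = 2

0x237133076E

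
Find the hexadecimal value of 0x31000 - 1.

0x30FFF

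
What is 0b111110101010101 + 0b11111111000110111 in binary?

Add column by column in base 2, right to left:
  1+1 = 0 carry 1
  0+1+1 = 0 carry 1
  1+1+1 = 1 carry 1
  0+0+1 = 1
  1+1 = 0 carry 1
  0+1+1 = 0 carry 1
  1+0+1 = 0 carry 1
  0+0+1 = 1
  1+0 = 1
  0+1 = 1
  1+1 = 0 carry 1
  1+1+1 = 1 carry 1
  1+1+1 = 1 carry 1
  1+1+1 = 1 carry 1
  1+1+1 = 1 carry 1
  0+1+1 = 0 carry 1
  0+1+1 = 0 carry 1
  final carry 1

0b100111101110001100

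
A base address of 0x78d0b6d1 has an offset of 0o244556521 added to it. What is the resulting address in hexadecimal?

0x7b639422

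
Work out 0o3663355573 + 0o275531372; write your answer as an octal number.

Add column by column in base 8, right to left:
  3+2 = 5
  7+7 = 6 carry 1
  5+3+1 = 1 carry 1
  5+1+1 = 7
  5+3 = 0 carry 1
  3+5+1 = 1 carry 1
  3+5+1 = 1 carry 1
  6+7+1 = 6 carry 1
  6+2+1 = 1 carry 1
  3+0+1 = 4

0o4161107165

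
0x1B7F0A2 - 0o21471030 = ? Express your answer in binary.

0b1011100010111111010001010

0x1B7F0A2 = 0b1101101111111000010100010 in binary.
0o21471030 = 0b10001100111001000011000 in binary.
Subtract column by column in base 2:
  0-0 → 0
  1-0 → 1
  0-0 → 0
  0-1 → 1 (borrow)
  0-1-1 → 0 (borrow)
  1-0-1 → 0
  0-0 → 0
  1-0 → 1
  0-0 → 0
  0-1 → 1 (borrow)
  0-0-1 → 1 (borrow)
  0-0-1 → 1 (borrow)
  1-1-1 → 1 (borrow)
  1-1-1 → 1 (borrow)
  1-1-1 → 1 (borrow)
  1-0-1 → 0
  1-0 → 1
  1-1 → 0
  1-1 → 0
  0-0 → 0
  1-0 → 1
  1-0 → 1
  0-1 → 1 (borrow)
  1-0-1 → 0
  1-0 → 1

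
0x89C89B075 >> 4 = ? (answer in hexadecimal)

Shifting right by 4 bits = 1 hex digit: drop the last 1.

0x89C89B07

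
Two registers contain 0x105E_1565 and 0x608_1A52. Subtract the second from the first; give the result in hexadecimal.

Subtract column by column in base 16:
  5-2 → 3
  6-5 → 1
  5-A → B (borrow)
  1-1-1 → F (borrow)
  E-8-1 → 5
  5-0 → 5
  0-6 → A (borrow)
  1-0-1 → 0

0xA55FB13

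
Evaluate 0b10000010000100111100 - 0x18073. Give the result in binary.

0b1101010000011001001

0x18073 = 0b11000000001110011 in binary.
Subtract column by column in base 2:
  0-1 → 1 (borrow)
  0-1-1 → 0 (borrow)
  1-0-1 → 0
  1-0 → 1
  1-1 → 0
  1-1 → 0
  0-1 → 1 (borrow)
  0-0-1 → 1 (borrow)
  1-0-1 → 0
  0-0 → 0
  0-0 → 0
  0-0 → 0
  0-0 → 0
  1-0 → 1
  0-0 → 0
  0-1 → 1 (borrow)
  0-1-1 → 0 (borrow)
  0-0-1 → 1 (borrow)
  0-0-1 → 1 (borrow)
  1-0-1 → 0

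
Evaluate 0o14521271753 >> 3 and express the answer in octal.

Shifting right by 3 bits = 1 oct digit: drop the last 1.

0o1452127175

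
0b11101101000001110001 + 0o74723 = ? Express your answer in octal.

0o3645104

0b11101101000001110001 = 0o3550161 in octal.
Add column by column in base 8, right to left:
  1+3 = 4
  6+2 = 0 carry 1
  1+7+1 = 1 carry 1
  0+4+1 = 5
  5+7 = 4 carry 1
  5+0+1 = 6
  3+0 = 3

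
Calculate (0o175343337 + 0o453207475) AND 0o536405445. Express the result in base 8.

0o410401004

Add column by column in base 8, right to left:
  7+5 = 4 carry 1
  3+7+1 = 3 carry 1
  3+4+1 = 0 carry 1
  3+7+1 = 3 carry 1
  4+0+1 = 5
  3+2 = 5
  5+3 = 0 carry 1
  7+5+1 = 5 carry 1
  1+4+1 = 6
Sum = 0o650553034; now AND with 0o536405445:
  6&5=4, 5&3=1, 0&6=0, 5&4=4, 5&0=0, 3&5=1, 0&4=0, 3&4=0, 4&5=4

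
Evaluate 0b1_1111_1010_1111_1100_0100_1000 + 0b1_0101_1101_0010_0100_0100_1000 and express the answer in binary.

0b11010110000010000010010000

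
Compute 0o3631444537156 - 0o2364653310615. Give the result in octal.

0o1244571226341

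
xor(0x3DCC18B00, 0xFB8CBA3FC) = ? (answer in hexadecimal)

0xC640A28FC

XOR each hex digit independently (no carries):
  3^F=C, D^B=6, C^8=4, C^C=0, 1^B=A, 8^A=2, B^3=8, 0^F=F, 0^C=C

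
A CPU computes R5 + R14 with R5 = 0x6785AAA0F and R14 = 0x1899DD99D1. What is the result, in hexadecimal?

0x1F123843E0

Add column by column in base 16, right to left:
  F+1 = 0 carry 1
  0+D+1 = E
  A+9 = 3 carry 1
  A+9+1 = 4 carry 1
  A+D+1 = 8 carry 1
  5+D+1 = 3 carry 1
  8+9+1 = 2 carry 1
  7+9+1 = 1 carry 1
  6+8+1 = F
  0+1 = 1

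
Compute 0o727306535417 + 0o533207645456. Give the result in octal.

0o1462516403075

Add column by column in base 8, right to left:
  7+6 = 5 carry 1
  1+5+1 = 7
  4+4 = 0 carry 1
  5+5+1 = 3 carry 1
  3+4+1 = 0 carry 1
  5+6+1 = 4 carry 1
  6+7+1 = 6 carry 1
  0+0+1 = 1
  3+2 = 5
  7+3 = 2 carry 1
  2+3+1 = 6
  7+5 = 4 carry 1
  final carry 1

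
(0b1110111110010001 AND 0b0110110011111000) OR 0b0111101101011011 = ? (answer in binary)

0b1110111110010001 AND 0b0110110011111000 = 0b0110110010010000.
Then OR with 0b0111101101011011.

0b111111111011011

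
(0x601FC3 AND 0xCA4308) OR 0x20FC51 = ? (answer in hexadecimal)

0x60FF51

0x601FC3 AND 0xCA4308 = 0x400300.
Then OR with 0x20FC51.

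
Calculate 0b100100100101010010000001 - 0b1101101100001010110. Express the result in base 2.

0b100010110111110000101011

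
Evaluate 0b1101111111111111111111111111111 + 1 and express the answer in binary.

The trailing 28 digits are 1 (max in base 2), so adding 1 cascades: they roll to 0 and the next digit up increments.

0b1110000000000000000000000000000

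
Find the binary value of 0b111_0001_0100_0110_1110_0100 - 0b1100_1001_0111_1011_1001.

Subtract column by column in base 2:
  0-1 → 1 (borrow)
  0-0-1 → 1 (borrow)
  1-0-1 → 0
  0-1 → 1 (borrow)
  0-1-1 → 0 (borrow)
  1-1-1 → 1 (borrow)
  1-0-1 → 0
  1-1 → 0
  0-1 → 1 (borrow)
  1-1-1 → 1 (borrow)
  1-1-1 → 1 (borrow)
  0-0-1 → 1 (borrow)
  0-1-1 → 0 (borrow)
  0-0-1 → 1 (borrow)
  1-0-1 → 0
  0-1 → 1 (borrow)
  1-0-1 → 0
  0-0 → 0
  0-1 → 1 (borrow)
  0-1-1 → 0 (borrow)
  1-0-1 → 0
  1-0 → 1
  1-0 → 1

0b11001001010111100101011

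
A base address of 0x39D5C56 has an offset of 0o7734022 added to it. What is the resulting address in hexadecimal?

0x3BD1468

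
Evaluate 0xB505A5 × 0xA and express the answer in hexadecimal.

0x7123872

Multiply each base-16 digit by 10, carrying:
  5×10 = 50 → write 2 carry 3
  A×10+3 = 103 → write 7 carry 6
  5×10+6 = 56 → write 8 carry 3
  0×10+3 = 3 → write 3
  5×10 = 50 → write 2 carry 3
  B×10+3 = 113 → write 1 carry 7
  remaining carry: 7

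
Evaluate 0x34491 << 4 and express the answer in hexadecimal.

0x344910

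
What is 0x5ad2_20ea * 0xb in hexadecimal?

Multiply each base-16 digit by 11, carrying:
  a×11 = 110 → write e carry 6
  e×11+6 = 160 → write 0 carry 10
  0×11+10 = 10 → write a
  2×11 = 22 → write 6 carry 1
  2×11+1 = 23 → write 7 carry 1
  d×11+1 = 144 → write 0 carry 9
  a×11+9 = 119 → write 7 carry 7
  5×11+7 = 62 → write e carry 3
  remaining carry: 3

0x3e7076a0e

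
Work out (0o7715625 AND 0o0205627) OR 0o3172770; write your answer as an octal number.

0o3377775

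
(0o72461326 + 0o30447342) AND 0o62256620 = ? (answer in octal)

0o22010620

Add column by column in base 8, right to left:
  6+2 = 0 carry 1
  2+4+1 = 7
  3+3 = 6
  1+7 = 0 carry 1
  6+4+1 = 3 carry 1
  4+4+1 = 1 carry 1
  2+0+1 = 3
  7+3 = 2 carry 1
  final carry 1
Sum = 0o123130670; now AND with 0o62256620:
  1&0=0, 2&6=2, 3&2=2, 1&2=0, 3&5=1, 0&6=0, 6&6=6, 7&2=2, 0&0=0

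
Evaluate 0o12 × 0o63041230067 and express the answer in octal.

0o776514761046

Multiply each base-8 digit by 10, carrying:
  7×10 = 70 → write 6 carry 8
  6×10+8 = 68 → write 4 carry 8
  0×10+8 = 8 → write 0 carry 1
  0×10+1 = 1 → write 1
  3×10 = 30 → write 6 carry 3
  2×10+3 = 23 → write 7 carry 2
  1×10+2 = 12 → write 4 carry 1
  4×10+1 = 41 → write 1 carry 5
  0×10+5 = 5 → write 5
  3×10 = 30 → write 6 carry 3
  6×10+3 = 63 → write 7 carry 7
  remaining carry: 7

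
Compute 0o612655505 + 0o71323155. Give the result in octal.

0o704200662

Add column by column in base 8, right to left:
  5+5 = 2 carry 1
  0+5+1 = 6
  5+1 = 6
  5+3 = 0 carry 1
  5+2+1 = 0 carry 1
  6+3+1 = 2 carry 1
  2+1+1 = 4
  1+7 = 0 carry 1
  6+0+1 = 7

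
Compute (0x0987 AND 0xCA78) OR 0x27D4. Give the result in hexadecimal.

0x2FD4

0x0987 AND 0xCA78 = 0x0800.
Then OR with 0x27D4.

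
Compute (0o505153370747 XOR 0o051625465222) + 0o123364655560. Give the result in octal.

First 0o505153370747 XOR 0o051625465222 = 0o554776715565.
Add column by column in base 8, right to left:
  5+0 = 5
  6+6 = 4 carry 1
  5+5+1 = 3 carry 1
  5+5+1 = 3 carry 1
  1+5+1 = 7
  7+6 = 5 carry 1
  6+4+1 = 3 carry 1
  7+6+1 = 6 carry 1
  7+3+1 = 3 carry 1
  4+3+1 = 0 carry 1
  5+2+1 = 0 carry 1
  5+1+1 = 7

0o700363573345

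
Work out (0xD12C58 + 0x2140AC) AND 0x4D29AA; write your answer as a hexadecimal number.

0x402900

Add column by column in base 16, right to left:
  8+C = 4 carry 1
  5+A+1 = 0 carry 1
  C+0+1 = D
  2+4 = 6
  1+1 = 2
  D+2 = F
Sum = 0xF26D04; now AND with 0x4D29AA:
  F&4=4, 2&D=0, 6&2=2, D&9=9, 0&A=0, 4&A=0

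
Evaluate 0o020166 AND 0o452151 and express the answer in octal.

0o000140

AND each oct digit independently (no carries):
  0&4=0, 2&5=0, 0&2=0, 1&1=1, 6&5=4, 6&1=0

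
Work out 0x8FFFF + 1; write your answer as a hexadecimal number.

The trailing 4 digits are F (max in base 16), so adding 1 cascades: they roll to 0 and the next digit up increments.

0x90000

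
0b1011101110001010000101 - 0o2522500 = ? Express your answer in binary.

0b1001000011110101000101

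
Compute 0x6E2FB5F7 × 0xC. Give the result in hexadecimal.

Multiply each base-16 digit by 12, carrying:
  7×12 = 84 → write 4 carry 5
  F×12+5 = 185 → write 9 carry 11
  5×12+11 = 71 → write 7 carry 4
  B×12+4 = 136 → write 8 carry 8
  F×12+8 = 188 → write C carry 11
  2×12+11 = 35 → write 3 carry 2
  E×12+2 = 170 → write A carry 10
  6×12+10 = 82 → write 2 carry 5
  remaining carry: 5

0x52A3C8794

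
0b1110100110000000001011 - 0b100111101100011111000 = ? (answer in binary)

Subtract column by column in base 2:
  1-0 → 1
  1-0 → 1
  0-0 → 0
  1-1 → 0
  0-1 → 1 (borrow)
  0-1-1 → 0 (borrow)
  0-1-1 → 0 (borrow)
  0-1-1 → 0 (borrow)
  0-0-1 → 1 (borrow)
  0-0-1 → 1 (borrow)
  0-0-1 → 1 (borrow)
  0-1-1 → 0 (borrow)
  0-1-1 → 0 (borrow)
  1-0-1 → 0
  1-1 → 0
  0-1 → 1 (borrow)
  0-1-1 → 0 (borrow)
  1-1-1 → 1 (borrow)
  0-0-1 → 1 (borrow)
  1-0-1 → 0
  1-1 → 0
  1-0 → 1

0b1001101000011100010011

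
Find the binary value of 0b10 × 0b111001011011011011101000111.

Multiply each base-2 digit by 2, carrying:
  1×2 = 2 → write 0 carry 1
  1×2+1 = 3 → write 1 carry 1
  1×2+1 = 3 → write 1 carry 1
  0×2+1 = 1 → write 1
  0×2 = 0 → write 0
  0×2 = 0 → write 0
  1×2 = 2 → write 0 carry 1
  0×2+1 = 1 → write 1
  1×2 = 2 → write 0 carry 1
  1×2+1 = 3 → write 1 carry 1
  1×2+1 = 3 → write 1 carry 1
  0×2+1 = 1 → write 1
  1×2 = 2 → write 0 carry 1
  1×2+1 = 3 → write 1 carry 1
  0×2+1 = 1 → write 1
  1×2 = 2 → write 0 carry 1
  1×2+1 = 3 → write 1 carry 1
  0×2+1 = 1 → write 1
  1×2 = 2 → write 0 carry 1
  1×2+1 = 3 → write 1 carry 1
  0×2+1 = 1 → write 1
  1×2 = 2 → write 0 carry 1
  0×2+1 = 1 → write 1
  0×2 = 0 → write 0
  1×2 = 2 → write 0 carry 1
  1×2+1 = 3 → write 1 carry 1
  1×2+1 = 3 → write 1 carry 1
  remaining carry: 1

0b1110010110110110111010001110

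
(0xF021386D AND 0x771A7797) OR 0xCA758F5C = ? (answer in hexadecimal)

0xFA75BF5D

0xF021386D AND 0x771A7797 = 0x70003005.
Then OR with 0xCA758F5C.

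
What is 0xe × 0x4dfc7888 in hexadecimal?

Multiply each base-16 digit by 14, carrying:
  8×14 = 112 → write 0 carry 7
  8×14+7 = 119 → write 7 carry 7
  8×14+7 = 119 → write 7 carry 7
  7×14+7 = 105 → write 9 carry 6
  c×14+6 = 174 → write e carry 10
  f×14+10 = 220 → write c carry 13
  d×14+13 = 195 → write 3 carry 12
  4×14+12 = 68 → write 4 carry 4
  remaining carry: 4

0x443ce9770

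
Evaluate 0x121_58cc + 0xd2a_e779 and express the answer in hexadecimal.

0xe4c4045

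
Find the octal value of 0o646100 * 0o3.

0o2362300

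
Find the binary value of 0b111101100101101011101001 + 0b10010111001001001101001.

0b1010000011110110101010010

Add column by column in base 2, right to left:
  1+1 = 0 carry 1
  0+0+1 = 1
  0+0 = 0
  1+1 = 0 carry 1
  0+0+1 = 1
  1+1 = 0 carry 1
  1+1+1 = 1 carry 1
  1+0+1 = 0 carry 1
  0+0+1 = 1
  1+1 = 0 carry 1
  0+0+1 = 1
  1+0 = 1
  1+1 = 0 carry 1
  0+0+1 = 1
  1+0 = 1
  0+1 = 1
  0+1 = 1
  1+1 = 0 carry 1
  1+0+1 = 0 carry 1
  0+1+1 = 0 carry 1
  1+0+1 = 0 carry 1
  1+0+1 = 0 carry 1
  1+1+1 = 1 carry 1
  1+0+1 = 0 carry 1
  final carry 1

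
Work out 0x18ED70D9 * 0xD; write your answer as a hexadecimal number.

0x1440EBB05

Multiply each base-16 digit by 13, carrying:
  9×13 = 117 → write 5 carry 7
  D×13+7 = 176 → write 0 carry 11
  0×13+11 = 11 → write B
  7×13 = 91 → write B carry 5
  D×13+5 = 174 → write E carry 10
  E×13+10 = 192 → write 0 carry 12
  8×13+12 = 116 → write 4 carry 7
  1×13+7 = 20 → write 4 carry 1
  remaining carry: 1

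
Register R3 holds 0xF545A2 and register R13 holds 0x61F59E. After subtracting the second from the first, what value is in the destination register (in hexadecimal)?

0x935004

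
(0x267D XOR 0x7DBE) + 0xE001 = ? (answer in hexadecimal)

First 0x267D XOR 0x7DBE = 0x5BC3.
Add column by column in base 16, right to left:
  3+1 = 4
  C+0 = C
  B+0 = B
  5+E = 3 carry 1
  final carry 1

0x13BC4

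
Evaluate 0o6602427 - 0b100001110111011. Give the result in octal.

0o6540534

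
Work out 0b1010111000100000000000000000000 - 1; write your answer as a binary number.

0b1010111000011111111111111111111

The trailing 20 digits are 0, so subtracting 1 borrows through: they become 1 and the next digit up decrements.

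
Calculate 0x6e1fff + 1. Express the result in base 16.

0x6e2000

The trailing 3 digits are F (max in base 16), so adding 1 cascades: they roll to 0 and the next digit up increments.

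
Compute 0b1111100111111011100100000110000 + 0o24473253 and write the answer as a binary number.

0b1111101010100000011111011011011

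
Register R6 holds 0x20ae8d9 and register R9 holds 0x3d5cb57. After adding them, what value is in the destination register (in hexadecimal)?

0x5e0b430

Add column by column in base 16, right to left:
  9+7 = 0 carry 1
  d+5+1 = 3 carry 1
  8+b+1 = 4 carry 1
  e+c+1 = b carry 1
  a+5+1 = 0 carry 1
  0+d+1 = e
  2+3 = 5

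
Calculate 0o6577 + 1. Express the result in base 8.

The trailing 2 digits are 7 (max in base 8), so adding 1 cascades: they roll to 0 and the next digit up increments.

0o6600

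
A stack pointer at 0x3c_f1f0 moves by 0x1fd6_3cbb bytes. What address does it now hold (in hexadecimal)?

0x20132eab

Add column by column in base 16, right to left:
  0+b = b
  f+b = a carry 1
  1+c+1 = e
  f+3 = 2 carry 1
  c+6+1 = 3 carry 1
  3+d+1 = 1 carry 1
  0+f+1 = 0 carry 1
  0+1+1 = 2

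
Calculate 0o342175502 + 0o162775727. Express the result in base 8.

0o525173431

Add column by column in base 8, right to left:
  2+7 = 1 carry 1
  0+2+1 = 3
  5+7 = 4 carry 1
  5+5+1 = 3 carry 1
  7+7+1 = 7 carry 1
  1+7+1 = 1 carry 1
  2+2+1 = 5
  4+6 = 2 carry 1
  3+1+1 = 5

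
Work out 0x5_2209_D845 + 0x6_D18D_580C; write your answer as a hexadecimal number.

0xBF3973051

Add column by column in base 16, right to left:
  5+C = 1 carry 1
  4+0+1 = 5
  8+8 = 0 carry 1
  D+5+1 = 3 carry 1
  9+D+1 = 7 carry 1
  0+8+1 = 9
  2+1 = 3
  2+D = F
  5+6 = B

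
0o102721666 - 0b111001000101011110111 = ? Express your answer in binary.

0o102721666 = 0b1000010111010001110110110 in binary.
Subtract column by column in base 2:
  0-1 → 1 (borrow)
  1-1-1 → 1 (borrow)
  1-1-1 → 1 (borrow)
  0-0-1 → 1 (borrow)
  1-1-1 → 1 (borrow)
  1-1-1 → 1 (borrow)
  0-1-1 → 0 (borrow)
  1-1-1 → 1 (borrow)
  1-0-1 → 0
  1-1 → 0
  0-0 → 0
  0-1 → 1 (borrow)
  0-0-1 → 1 (borrow)
  1-0-1 → 0
  0-0 → 0
  1-1 → 0
  1-0 → 1
  1-0 → 1
  0-1 → 1 (borrow)
  1-1-1 → 1 (borrow)
  0-1-1 → 0 (borrow)
  0-0-1 → 1 (borrow)
  0-0-1 → 1 (borrow)
  0-0-1 → 1 (borrow)
  1-0-1 → 0

0b111011110001100010111111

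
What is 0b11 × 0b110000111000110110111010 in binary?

Multiply each base-2 digit by 3, carrying:
  0×3 = 0 → write 0
  1×3 = 3 → write 1 carry 1
  0×3+1 = 1 → write 1
  1×3 = 3 → write 1 carry 1
  1×3+1 = 4 → write 0 carry 2
  1×3+2 = 5 → write 1 carry 2
  0×3+2 = 2 → write 0 carry 1
  1×3+1 = 4 → write 0 carry 2
  1×3+2 = 5 → write 1 carry 2
  0×3+2 = 2 → write 0 carry 1
  1×3+1 = 4 → write 0 carry 2
  1×3+2 = 5 → write 1 carry 2
  0×3+2 = 2 → write 0 carry 1
  0×3+1 = 1 → write 1
  0×3 = 0 → write 0
  1×3 = 3 → write 1 carry 1
  1×3+1 = 4 → write 0 carry 2
  1×3+2 = 5 → write 1 carry 2
  0×3+2 = 2 → write 0 carry 1
  0×3+1 = 1 → write 1
  0×3 = 0 → write 0
  0×3 = 0 → write 0
  1×3 = 3 → write 1 carry 1
  1×3+1 = 4 → write 0 carry 2
  remaining carry: 10

0b10010010101010100100101110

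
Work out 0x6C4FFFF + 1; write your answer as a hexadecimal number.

0x6C50000

The trailing 4 digits are F (max in base 16), so adding 1 cascades: they roll to 0 and the next digit up increments.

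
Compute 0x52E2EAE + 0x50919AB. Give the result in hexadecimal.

0xA374859

Add column by column in base 16, right to left:
  E+B = 9 carry 1
  A+A+1 = 5 carry 1
  E+9+1 = 8 carry 1
  2+1+1 = 4
  E+9 = 7 carry 1
  2+0+1 = 3
  5+5 = A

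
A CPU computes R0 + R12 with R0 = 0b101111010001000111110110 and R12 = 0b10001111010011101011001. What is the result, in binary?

0b1000001001011100101001111

Add column by column in base 2, right to left:
  0+1 = 1
  1+0 = 1
  1+0 = 1
  0+1 = 1
  1+1 = 0 carry 1
  1+0+1 = 0 carry 1
  1+1+1 = 1 carry 1
  1+0+1 = 0 carry 1
  1+1+1 = 1 carry 1
  0+1+1 = 0 carry 1
  0+1+1 = 0 carry 1
  0+0+1 = 1
  1+0 = 1
  0+1 = 1
  0+0 = 0
  0+1 = 1
  1+1 = 0 carry 1
  0+1+1 = 0 carry 1
  1+1+1 = 1 carry 1
  1+0+1 = 0 carry 1
  1+0+1 = 0 carry 1
  1+0+1 = 0 carry 1
  0+1+1 = 0 carry 1
  1+0+1 = 0 carry 1
  final carry 1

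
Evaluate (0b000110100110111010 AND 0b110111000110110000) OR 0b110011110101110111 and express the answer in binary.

0b110111110111110111

0b000110100110111010 AND 0b110111000110110000 = 0b000110000110110000.
Then OR with 0b110011110101110111.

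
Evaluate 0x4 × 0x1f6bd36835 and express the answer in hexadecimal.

0x7daf4da0d4

Multiply each base-16 digit by 4, carrying:
  5×4 = 20 → write 4 carry 1
  3×4+1 = 13 → write d
  8×4 = 32 → write 0 carry 2
  6×4+2 = 26 → write a carry 1
  3×4+1 = 13 → write d
  d×4 = 52 → write 4 carry 3
  b×4+3 = 47 → write f carry 2
  6×4+2 = 26 → write a carry 1
  f×4+1 = 61 → write d carry 3
  1×4+3 = 7 → write 7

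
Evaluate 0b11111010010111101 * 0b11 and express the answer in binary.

0b1011101111000110111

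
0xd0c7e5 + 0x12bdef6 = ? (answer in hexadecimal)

0x1fca6db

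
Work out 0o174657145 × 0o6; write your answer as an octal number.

0o1355033136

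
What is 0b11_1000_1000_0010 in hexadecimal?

0x3882

Group the bits into nibbles: 0011 1000 1000 0010 → 3882.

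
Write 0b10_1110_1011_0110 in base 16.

0x2EB6

Group the bits into nibbles: 0010 1110 1011 0110 → 2EB6.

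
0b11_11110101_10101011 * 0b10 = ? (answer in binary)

0b1111110101101010110

Multiply each base-2 digit by 2, carrying:
  1×2 = 2 → write 0 carry 1
  1×2+1 = 3 → write 1 carry 1
  0×2+1 = 1 → write 1
  1×2 = 2 → write 0 carry 1
  0×2+1 = 1 → write 1
  1×2 = 2 → write 0 carry 1
  0×2+1 = 1 → write 1
  1×2 = 2 → write 0 carry 1
  1×2+1 = 3 → write 1 carry 1
  0×2+1 = 1 → write 1
  1×2 = 2 → write 0 carry 1
  0×2+1 = 1 → write 1
  1×2 = 2 → write 0 carry 1
  1×2+1 = 3 → write 1 carry 1
  1×2+1 = 3 → write 1 carry 1
  1×2+1 = 3 → write 1 carry 1
  1×2+1 = 3 → write 1 carry 1
  1×2+1 = 3 → write 1 carry 1
  remaining carry: 1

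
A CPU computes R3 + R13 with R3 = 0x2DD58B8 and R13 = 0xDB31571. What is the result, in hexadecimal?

Add column by column in base 16, right to left:
  8+1 = 9
  B+7 = 2 carry 1
  8+5+1 = E
  5+1 = 6
  D+3 = 0 carry 1
  D+B+1 = 9 carry 1
  2+D+1 = 0 carry 1
  final carry 1

0x10906E29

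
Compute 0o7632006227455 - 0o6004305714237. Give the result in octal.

Subtract column by column in base 8:
  5-7 → 6 (borrow)
  5-3-1 → 1
  4-2 → 2
  7-4 → 3
  2-1 → 1
  2-7 → 3 (borrow)
  6-5-1 → 0
  0-0 → 0
  0-3 → 5 (borrow)
  2-4-1 → 5 (borrow)
  3-0-1 → 2
  6-0 → 6
  7-6 → 1

0o1625500313216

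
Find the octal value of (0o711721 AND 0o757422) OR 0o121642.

0o731662

0o711721 AND 0o757422 = 0o711420.
Then OR with 0o121642.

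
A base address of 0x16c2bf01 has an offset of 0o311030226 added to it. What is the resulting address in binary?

0x16c2bf01 = 0b10110110000101011111100000001 in binary.
0o311030226 = 0b11001001000011000010010110 in binary.
Add column by column in base 2, right to left:
  1+0 = 1
  0+1 = 1
  0+1 = 1
  0+0 = 0
  0+1 = 1
  0+0 = 0
  0+0 = 0
  0+1 = 1
  1+0 = 1
  1+0 = 1
  1+0 = 1
  1+0 = 1
  1+1 = 0 carry 1
  1+1+1 = 1 carry 1
  0+0+1 = 1
  1+0 = 1
  0+0 = 0
  1+0 = 1
  0+1 = 1
  0+0 = 0
  0+0 = 0
  0+1 = 1
  1+0 = 1
  1+0 = 1
  0+1 = 1
  1+1 = 0 carry 1
  1+0+1 = 0 carry 1
  0+0+1 = 1
  1+0 = 1

0b11001111001101110111110010111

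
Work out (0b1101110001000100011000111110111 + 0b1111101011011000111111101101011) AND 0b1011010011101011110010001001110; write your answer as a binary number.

0b1001010000001001010000001000010

Add column by column in base 2, right to left:
  1+1 = 0 carry 1
  1+1+1 = 1 carry 1
  1+0+1 = 0 carry 1
  0+1+1 = 0 carry 1
  1+0+1 = 0 carry 1
  1+1+1 = 1 carry 1
  1+1+1 = 1 carry 1
  1+0+1 = 0 carry 1
  1+1+1 = 1 carry 1
  0+1+1 = 0 carry 1
  0+1+1 = 0 carry 1
  0+1+1 = 0 carry 1
  1+1+1 = 1 carry 1
  1+1+1 = 1 carry 1
  0+1+1 = 0 carry 1
  0+0+1 = 1
  0+0 = 0
  1+0 = 1
  0+1 = 1
  0+1 = 1
  0+0 = 0
  1+1 = 0 carry 1
  0+1+1 = 0 carry 1
  0+0+1 = 1
  0+1 = 1
  1+0 = 1
  1+1 = 0 carry 1
  1+1+1 = 1 carry 1
  0+1+1 = 0 carry 1
  1+1+1 = 1 carry 1
  1+1+1 = 1 carry 1
  final carry 1
Sum = 0b11101011100011101011000101100010; now AND with 0b1011010011101011110010001001110:
  11101011100011101011000101100010
& 01011010011101011110010001001110
= 01001010000001001010000001000010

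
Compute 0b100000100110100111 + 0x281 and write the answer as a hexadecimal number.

0b100000100110100111 = 0x209A7 in hexadecimal.
Add column by column in base 16, right to left:
  7+1 = 8
  A+8 = 2 carry 1
  9+2+1 = C
  0+0 = 0
  2+0 = 2

0x20C28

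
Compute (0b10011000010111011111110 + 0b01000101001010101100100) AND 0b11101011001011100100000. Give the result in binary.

0b11001001000010000100000

Add column by column in base 2, right to left:
  0+0 = 0
  1+0 = 1
  1+1 = 0 carry 1
  1+0+1 = 0 carry 1
  1+0+1 = 0 carry 1
  1+1+1 = 1 carry 1
  1+1+1 = 1 carry 1
  1+0+1 = 0 carry 1
  0+1+1 = 0 carry 1
  1+0+1 = 0 carry 1
  1+1+1 = 1 carry 1
  1+0+1 = 0 carry 1
  0+1+1 = 0 carry 1
  1+0+1 = 0 carry 1
  0+0+1 = 1
  0+1 = 1
  0+0 = 0
  0+1 = 1
  1+0 = 1
  1+0 = 1
  0+0 = 0
  0+1 = 1
  1+0 = 1
Sum = 0b11011101100010001100010; now AND with 0b11101011001011100100000:
  11011101100010001100010
& 11101011001011100100000
= 11001001000010000100000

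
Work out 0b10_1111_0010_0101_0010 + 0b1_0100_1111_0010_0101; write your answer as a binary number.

0b1000100000101110111

Add column by column in base 2, right to left:
  0+1 = 1
  1+0 = 1
  0+1 = 1
  0+0 = 0
  1+0 = 1
  0+1 = 1
  1+0 = 1
  0+0 = 0
  0+1 = 1
  1+1 = 0 carry 1
  0+1+1 = 0 carry 1
  0+1+1 = 0 carry 1
  1+0+1 = 0 carry 1
  1+0+1 = 0 carry 1
  1+1+1 = 1 carry 1
  1+0+1 = 0 carry 1
  0+1+1 = 0 carry 1
  1+0+1 = 0 carry 1
  final carry 1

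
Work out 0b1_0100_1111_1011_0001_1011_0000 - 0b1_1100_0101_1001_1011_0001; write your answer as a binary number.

0b1001100110101011111111111

Subtract column by column in base 2:
  0-1 → 1 (borrow)
  0-0-1 → 1 (borrow)
  0-0-1 → 1 (borrow)
  0-0-1 → 1 (borrow)
  1-1-1 → 1 (borrow)
  1-1-1 → 1 (borrow)
  0-0-1 → 1 (borrow)
  1-1-1 → 1 (borrow)
  1-1-1 → 1 (borrow)
  0-0-1 → 1 (borrow)
  0-0-1 → 1 (borrow)
  0-1-1 → 0 (borrow)
  1-1-1 → 1 (borrow)
  1-0-1 → 0
  0-1 → 1 (borrow)
  1-0-1 → 0
  1-0 → 1
  1-0 → 1
  1-1 → 0
  1-1 → 0
  0-1 → 1 (borrow)
  0-0-1 → 1 (borrow)
  1-0-1 → 0
  0-0 → 0
  1-0 → 1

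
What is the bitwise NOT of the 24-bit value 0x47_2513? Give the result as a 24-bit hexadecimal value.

0xb8daec

Each hex digit d becomes f−d:
  4→b, 7→8, 2→d, 5→a, 1→e, 3→c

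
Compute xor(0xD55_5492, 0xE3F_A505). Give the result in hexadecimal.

0x36AF197

XOR each hex digit independently (no carries):
  D^E=3, 5^3=6, 5^F=A, 5^A=F, 4^5=1, 9^0=9, 2^5=7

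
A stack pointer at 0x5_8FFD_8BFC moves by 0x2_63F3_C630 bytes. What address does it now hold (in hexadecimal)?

0x7F3F1522C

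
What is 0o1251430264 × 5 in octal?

Multiply each base-8 digit by 5, carrying:
  4×5 = 20 → write 4 carry 2
  6×5+2 = 32 → write 0 carry 4
  2×5+4 = 14 → write 6 carry 1
  0×5+1 = 1 → write 1
  3×5 = 15 → write 7 carry 1
  4×5+1 = 21 → write 5 carry 2
  1×5+2 = 7 → write 7
  5×5 = 25 → write 1 carry 3
  2×5+3 = 13 → write 5 carry 1
  1×5+1 = 6 → write 6

0o6517571604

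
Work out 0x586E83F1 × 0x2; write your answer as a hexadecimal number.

0xB0DD07E2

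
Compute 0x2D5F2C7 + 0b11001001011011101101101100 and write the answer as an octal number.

0x2D5F2C7 = 0o265371307 in octal.
0b11001001011011101101101100 = 0o311335554 in octal.
Add column by column in base 8, right to left:
  7+4 = 3 carry 1
  0+5+1 = 6
  3+5 = 0 carry 1
  1+5+1 = 7
  7+3 = 2 carry 1
  3+3+1 = 7
  5+1 = 6
  6+1 = 7
  2+3 = 5

0o576727063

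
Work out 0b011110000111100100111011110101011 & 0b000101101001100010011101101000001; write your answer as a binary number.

AND bit by bit (1 only where both bits are 1):
  011110000111100100111011110101011
& 000101101001100010011101101000001
= 000100000001100000011001100000001

0b000100000001100000011001100000001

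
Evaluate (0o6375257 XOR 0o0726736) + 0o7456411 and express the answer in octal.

0o16132172

First 0o6375257 XOR 0o0726736 = 0o6453561.
Add column by column in base 8, right to left:
  1+1 = 2
  6+1 = 7
  5+4 = 1 carry 1
  3+6+1 = 2 carry 1
  5+5+1 = 3 carry 1
  4+4+1 = 1 carry 1
  6+7+1 = 6 carry 1
  final carry 1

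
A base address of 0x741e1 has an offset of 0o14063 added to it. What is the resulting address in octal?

0o1655024

0x741e1 = 0o1640741 in octal.
Add column by column in base 8, right to left:
  1+3 = 4
  4+6 = 2 carry 1
  7+0+1 = 0 carry 1
  0+4+1 = 5
  4+1 = 5
  6+0 = 6
  1+0 = 1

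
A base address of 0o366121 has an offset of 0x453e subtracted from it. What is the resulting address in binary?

0b11010011100010011

0o366121 = 0b11110110001010001 in binary.
0x453e = 0b100010100111110 in binary.
Subtract column by column in base 2:
  1-0 → 1
  0-1 → 1 (borrow)
  0-1-1 → 0 (borrow)
  0-1-1 → 0 (borrow)
  1-1-1 → 1 (borrow)
  0-1-1 → 0 (borrow)
  1-0-1 → 0
  0-0 → 0
  0-1 → 1 (borrow)
  0-0-1 → 1 (borrow)
  1-1-1 → 1 (borrow)
  1-0-1 → 0
  0-0 → 0
  1-0 → 1
  1-1 → 0
  1-0 → 1
  1-0 → 1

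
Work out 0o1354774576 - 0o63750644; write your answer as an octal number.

0o1271023732

Subtract column by column in base 8:
  6-4 → 2
  7-4 → 3
  5-6 → 7 (borrow)
  4-0-1 → 3
  7-5 → 2
  7-7 → 0
  4-3 → 1
  5-6 → 7 (borrow)
  3-0-1 → 2
  1-0 → 1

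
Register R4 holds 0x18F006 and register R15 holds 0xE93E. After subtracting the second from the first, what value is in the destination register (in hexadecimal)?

Subtract column by column in base 16:
  6-E → 8 (borrow)
  0-3-1 → C (borrow)
  0-9-1 → 6 (borrow)
  F-E-1 → 0
  8-0 → 8
  1-0 → 1

0x1806C8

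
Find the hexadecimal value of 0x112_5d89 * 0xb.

0xbca04e3

Multiply each base-16 digit by 11, carrying:
  9×11 = 99 → write 3 carry 6
  8×11+6 = 94 → write e carry 5
  d×11+5 = 148 → write 4 carry 9
  5×11+9 = 64 → write 0 carry 4
  2×11+4 = 26 → write a carry 1
  1×11+1 = 12 → write c
  1×11 = 11 → write b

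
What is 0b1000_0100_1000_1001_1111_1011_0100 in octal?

0o1022117664

Group the bits in threes: 001 000 010 010 001 001 111 110 110 100 → 1022117664.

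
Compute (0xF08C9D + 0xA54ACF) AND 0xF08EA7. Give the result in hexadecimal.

0x908624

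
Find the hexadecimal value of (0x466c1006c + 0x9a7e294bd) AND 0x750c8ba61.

0x600809021

Add column by column in base 16, right to left:
  c+d = 9 carry 1
  6+b+1 = 2 carry 1
  0+4+1 = 5
  0+9 = 9
  1+2 = 3
  c+e = a carry 1
  6+7+1 = e
  6+a = 0 carry 1
  4+9+1 = e
Sum = 0xe0ea39529; now AND with 0x750c8ba61:
  e&7=6, 0&5=0, e&0=0, a&c=8, 3&8=0, 9&b=9, 5&a=0, 2&6=2, 9&1=1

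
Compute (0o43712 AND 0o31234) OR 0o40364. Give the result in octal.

0o43712 AND 0o31234 = 0o01210.
Then OR with 0o40364.

0o41374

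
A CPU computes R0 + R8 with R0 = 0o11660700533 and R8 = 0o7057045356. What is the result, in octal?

0o20737746111

Add column by column in base 8, right to left:
  3+6 = 1 carry 1
  3+5+1 = 1 carry 1
  5+3+1 = 1 carry 1
  0+5+1 = 6
  0+4 = 4
  7+0 = 7
  0+7 = 7
  6+5 = 3 carry 1
  6+0+1 = 7
  1+7 = 0 carry 1
  1+0+1 = 2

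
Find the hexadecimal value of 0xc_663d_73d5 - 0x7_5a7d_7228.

0x50bc001ad

Subtract column by column in base 16:
  5-8 → d (borrow)
  d-2-1 → a
  3-2 → 1
  7-7 → 0
  d-d → 0
  3-7 → c (borrow)
  6-a-1 → b (borrow)
  6-5-1 → 0
  c-7 → 5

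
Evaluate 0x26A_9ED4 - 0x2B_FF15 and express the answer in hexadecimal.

0x23E9FBF

Subtract column by column in base 16:
  4-5 → F (borrow)
  D-1-1 → B
  E-F → F (borrow)
  9-F-1 → 9 (borrow)
  A-B-1 → E (borrow)
  6-2-1 → 3
  2-0 → 2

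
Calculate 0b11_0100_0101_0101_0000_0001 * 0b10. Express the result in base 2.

0b11010001010101000000010

Multiply each base-2 digit by 2, carrying:
  1×2 = 2 → write 0 carry 1
  0×2+1 = 1 → write 1
  0×2 = 0 → write 0
  0×2 = 0 → write 0
  0×2 = 0 → write 0
  0×2 = 0 → write 0
  0×2 = 0 → write 0
  0×2 = 0 → write 0
  1×2 = 2 → write 0 carry 1
  0×2+1 = 1 → write 1
  1×2 = 2 → write 0 carry 1
  0×2+1 = 1 → write 1
  1×2 = 2 → write 0 carry 1
  0×2+1 = 1 → write 1
  1×2 = 2 → write 0 carry 1
  0×2+1 = 1 → write 1
  0×2 = 0 → write 0
  0×2 = 0 → write 0
  1×2 = 2 → write 0 carry 1
  0×2+1 = 1 → write 1
  1×2 = 2 → write 0 carry 1
  1×2+1 = 3 → write 1 carry 1
  remaining carry: 1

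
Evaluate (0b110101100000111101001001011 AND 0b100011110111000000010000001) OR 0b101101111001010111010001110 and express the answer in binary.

0b101101111001010111010001111

0b110101100000111101001001011 AND 0b100011110111000000010000001 = 0b100001100000000000000000001.
Then OR with 0b101101111001010111010001110.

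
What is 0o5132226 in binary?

Each octal digit is 3 bits: 5=101 1=001 3=011 2=010 2=010 2=010 6=110.

0b101001011010010010110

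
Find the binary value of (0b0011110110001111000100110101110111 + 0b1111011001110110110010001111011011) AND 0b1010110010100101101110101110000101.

Add column by column in base 2, right to left:
  1+1 = 0 carry 1
  1+1+1 = 1 carry 1
  1+0+1 = 0 carry 1
  0+1+1 = 0 carry 1
  1+1+1 = 1 carry 1
  1+0+1 = 0 carry 1
  1+1+1 = 1 carry 1
  0+1+1 = 0 carry 1
  1+1+1 = 1 carry 1
  0+1+1 = 0 carry 1
  1+0+1 = 0 carry 1
  1+0+1 = 0 carry 1
  0+0+1 = 1
  0+1 = 1
  1+0 = 1
  0+0 = 0
  0+1 = 1
  0+1 = 1
  1+0 = 1
  1+1 = 0 carry 1
  1+1+1 = 1 carry 1
  1+0+1 = 0 carry 1
  0+1+1 = 0 carry 1
  0+1+1 = 0 carry 1
  0+1+1 = 0 carry 1
  1+0+1 = 0 carry 1
  1+0+1 = 0 carry 1
  0+1+1 = 0 carry 1
  1+1+1 = 1 carry 1
  1+0+1 = 0 carry 1
  1+1+1 = 1 carry 1
  1+1+1 = 1 carry 1
  0+1+1 = 0 carry 1
  0+1+1 = 0 carry 1
  final carry 1
Sum = 0b10011010000000101110111000101010010; now AND with 0b1010110010100101101110101110000101:
  10011010000000101110111000101010010
& 01010110010100101101110101110000101
= 00010010000000101100110000100000000

0b10010000000101100110000100000000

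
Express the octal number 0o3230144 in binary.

Each octal digit is 3 bits: 3=011 2=010 3=011 0=000 1=001 4=100 4=100.

0b11010011000001100100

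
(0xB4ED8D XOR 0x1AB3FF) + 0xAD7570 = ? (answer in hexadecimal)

0x15BD3E2

First 0xB4ED8D XOR 0x1AB3FF = 0xAE5E72.
Add column by column in base 16, right to left:
  2+0 = 2
  7+7 = E
  E+5 = 3 carry 1
  5+7+1 = D
  E+D = B carry 1
  A+A+1 = 5 carry 1
  final carry 1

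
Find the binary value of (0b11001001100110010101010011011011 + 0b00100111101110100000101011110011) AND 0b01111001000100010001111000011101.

0b1110001000100010001111000001100

Add column by column in base 2, right to left:
  1+1 = 0 carry 1
  1+1+1 = 1 carry 1
  0+0+1 = 1
  1+0 = 1
  1+1 = 0 carry 1
  0+1+1 = 0 carry 1
  1+1+1 = 1 carry 1
  1+1+1 = 1 carry 1
  0+0+1 = 1
  0+1 = 1
  1+0 = 1
  0+1 = 1
  1+0 = 1
  0+0 = 0
  1+0 = 1
  0+0 = 0
  1+0 = 1
  0+1 = 1
  0+0 = 0
  1+1 = 0 carry 1
  1+1+1 = 1 carry 1
  0+1+1 = 0 carry 1
  0+0+1 = 1
  1+1 = 0 carry 1
  1+1+1 = 1 carry 1
  0+1+1 = 0 carry 1
  0+1+1 = 0 carry 1
  1+0+1 = 0 carry 1
  0+0+1 = 1
  0+1 = 1
  1+0 = 1
  1+0 = 1
Sum = 0b11110001010100110101111111001110; now AND with 0b01111001000100010001111000011101:
  11110001010100110101111111001110
& 01111001000100010001111000011101
= 01110001000100010001111000001100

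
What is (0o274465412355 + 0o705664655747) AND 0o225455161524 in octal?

Add column by column in base 8, right to left:
  5+7 = 4 carry 1
  5+4+1 = 2 carry 1
  3+7+1 = 3 carry 1
  2+5+1 = 0 carry 1
  1+5+1 = 7
  4+6 = 2 carry 1
  5+4+1 = 2 carry 1
  6+6+1 = 5 carry 1
  4+6+1 = 3 carry 1
  4+5+1 = 2 carry 1
  7+0+1 = 0 carry 1
  2+7+1 = 2 carry 1
  final carry 1
Sum = 0o1202352270324; now AND with 0o225455161524:
  1&0=0, 2&2=2, 0&2=0, 2&5=0, 3&4=0, 5&5=5, 2&5=0, 2&1=0, 7&6=6, 0&1=0, 3&5=1, 2&2=2, 4&4=4

0o200050060124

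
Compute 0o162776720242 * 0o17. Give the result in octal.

Multiply each base-8 digit by 15, carrying:
  2×15 = 30 → write 6 carry 3
  4×15+3 = 63 → write 7 carry 7
  2×15+7 = 37 → write 5 carry 4
  0×15+4 = 4 → write 4
  2×15 = 30 → write 6 carry 3
  7×15+3 = 108 → write 4 carry 13
  6×15+13 = 103 → write 7 carry 12
  7×15+12 = 117 → write 5 carry 14
  7×15+14 = 119 → write 7 carry 14
  2×15+14 = 44 → write 4 carry 5
  6×15+5 = 95 → write 7 carry 11
  1×15+11 = 26 → write 2 carry 3
  remaining carry: 3

0o3274757464576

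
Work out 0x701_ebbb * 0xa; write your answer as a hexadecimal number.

0x4613354e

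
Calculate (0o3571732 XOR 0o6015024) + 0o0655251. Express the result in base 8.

0o6442167

First 0o3571732 XOR 0o6015024 = 0o5564716.
Add column by column in base 8, right to left:
  6+1 = 7
  1+5 = 6
  7+2 = 1 carry 1
  4+5+1 = 2 carry 1
  6+5+1 = 4 carry 1
  5+6+1 = 4 carry 1
  5+0+1 = 6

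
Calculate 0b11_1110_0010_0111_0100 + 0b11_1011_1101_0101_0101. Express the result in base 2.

Add column by column in base 2, right to left:
  0+1 = 1
  0+0 = 0
  1+1 = 0 carry 1
  0+0+1 = 1
  1+1 = 0 carry 1
  1+0+1 = 0 carry 1
  1+1+1 = 1 carry 1
  0+0+1 = 1
  0+1 = 1
  1+0 = 1
  0+1 = 1
  0+1 = 1
  0+1 = 1
  1+1 = 0 carry 1
  1+0+1 = 0 carry 1
  1+1+1 = 1 carry 1
  1+1+1 = 1 carry 1
  1+1+1 = 1 carry 1
  final carry 1

0b1111001111111001001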